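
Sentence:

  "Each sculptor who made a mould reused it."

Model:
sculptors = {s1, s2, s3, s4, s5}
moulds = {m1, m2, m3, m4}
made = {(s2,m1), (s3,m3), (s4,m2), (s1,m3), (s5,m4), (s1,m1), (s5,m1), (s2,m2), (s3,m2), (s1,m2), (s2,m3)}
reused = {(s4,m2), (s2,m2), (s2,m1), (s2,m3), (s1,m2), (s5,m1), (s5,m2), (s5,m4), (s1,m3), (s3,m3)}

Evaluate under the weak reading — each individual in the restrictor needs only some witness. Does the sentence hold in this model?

True

"it" takes "a mould" as antecedent — a donkey pronoun bound across the clause boundary.
Weak reading: every sculptor s with some made-mould has at least one made-mould m such that reused(s,m).
Per sculptor: s1:✓  s2:✓  s3:✓  s4:✓  s5:✓
Every sculptor in the restrictor has a witness.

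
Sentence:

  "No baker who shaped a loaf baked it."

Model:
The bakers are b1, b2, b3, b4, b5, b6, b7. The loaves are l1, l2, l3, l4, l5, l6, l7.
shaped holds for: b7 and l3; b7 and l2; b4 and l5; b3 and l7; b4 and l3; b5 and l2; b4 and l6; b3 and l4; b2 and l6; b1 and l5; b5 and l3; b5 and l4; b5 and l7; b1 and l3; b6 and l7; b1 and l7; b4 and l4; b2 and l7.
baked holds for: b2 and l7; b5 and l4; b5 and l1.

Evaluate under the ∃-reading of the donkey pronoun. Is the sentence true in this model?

False

"it" takes "a loaf" as antecedent — a donkey pronoun bound across the clause boundary.
Truth condition: for no (b,l) with shaped(b,l) does baked(b,l) hold.
Restrictor pairs — does the scope hold? (b1,l3):fails  (b1,l5):fails  (b1,l7):fails  (b2,l6):fails  (b2,l7):holds  (b3,l4):fails  (b3,l7):fails  (b4,l3):fails  (b4,l4):fails  (b4,l5):fails  (b4,l6):fails  (b5,l2):fails  (b5,l3):fails  (b5,l4):holds  (b5,l7):fails  (b6,l7):fails  (b7,l2):fails  (b7,l3):fails
Scope holds for 2 pair(s), so the sentence is false.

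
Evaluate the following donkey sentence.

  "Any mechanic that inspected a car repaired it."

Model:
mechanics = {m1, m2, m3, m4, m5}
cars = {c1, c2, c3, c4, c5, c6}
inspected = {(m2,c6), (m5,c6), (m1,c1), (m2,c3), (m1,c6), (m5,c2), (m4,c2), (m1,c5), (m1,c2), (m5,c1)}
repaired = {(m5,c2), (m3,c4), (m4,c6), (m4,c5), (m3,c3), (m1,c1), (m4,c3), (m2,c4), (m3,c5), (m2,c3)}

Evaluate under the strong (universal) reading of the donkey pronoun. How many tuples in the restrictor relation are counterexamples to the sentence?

"it" takes "a car" as antecedent — a donkey pronoun bound across the clause boundary.
Strong reading: for every (m,c) with inspected(m,c), repaired(m,c).
Restrictor pairs: (m1,c1) ✓  (m1,c2) ✗  (m1,c5) ✗  (m1,c6) ✗  (m2,c3) ✓  (m2,c6) ✗  (m4,c2) ✗  (m5,c1) ✗  (m5,c2) ✓  (m5,c6) ✗
Counterexamples (restrictor pairs failing the scope): 7.

7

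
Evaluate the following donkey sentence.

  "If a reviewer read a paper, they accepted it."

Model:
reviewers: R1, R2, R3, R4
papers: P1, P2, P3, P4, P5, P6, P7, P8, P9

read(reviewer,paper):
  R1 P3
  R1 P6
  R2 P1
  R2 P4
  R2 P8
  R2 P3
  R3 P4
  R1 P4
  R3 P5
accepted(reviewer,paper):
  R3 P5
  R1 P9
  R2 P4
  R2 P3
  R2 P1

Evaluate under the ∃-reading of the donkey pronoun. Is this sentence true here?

"it" takes "a paper" as antecedent — a donkey pronoun bound across the clause boundary.
Weak reading: every reviewer r with some read-paper has at least one read-paper p such that accepted(r,p).
Per reviewer: R1:✗  R2:✓  R3:✓
R1 has no witness among its read-papers.

False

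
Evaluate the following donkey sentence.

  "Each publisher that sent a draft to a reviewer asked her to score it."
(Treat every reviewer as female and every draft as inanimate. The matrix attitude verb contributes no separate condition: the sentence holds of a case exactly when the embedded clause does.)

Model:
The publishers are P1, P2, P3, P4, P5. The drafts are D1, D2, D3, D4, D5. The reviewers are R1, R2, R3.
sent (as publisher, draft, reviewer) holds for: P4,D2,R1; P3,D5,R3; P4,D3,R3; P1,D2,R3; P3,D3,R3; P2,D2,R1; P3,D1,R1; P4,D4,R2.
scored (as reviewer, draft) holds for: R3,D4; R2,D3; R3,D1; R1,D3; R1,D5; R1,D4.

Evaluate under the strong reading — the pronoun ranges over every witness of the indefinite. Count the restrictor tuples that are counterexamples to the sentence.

"her" takes "a reviewer" as antecedent and "it" takes "a draft"; both are donkey pronouns co-varying with the restrictor.
Strong reading: for every (p,d,r) with sent(p,d,r), scored(r,d).
Restrictor triples: (P1,D2,R3)→scored(R3,D2) ✗  (P2,D2,R1)→scored(R1,D2) ✗  (P3,D1,R1)→scored(R1,D1) ✗  (P3,D3,R3)→scored(R3,D3) ✗  (P3,D5,R3)→scored(R3,D5) ✗  (P4,D2,R1)→scored(R1,D2) ✗  (P4,D3,R3)→scored(R3,D3) ✗  (P4,D4,R2)→scored(R2,D4) ✗
Counterexamples (restrictor triples failing the scope): 8.

8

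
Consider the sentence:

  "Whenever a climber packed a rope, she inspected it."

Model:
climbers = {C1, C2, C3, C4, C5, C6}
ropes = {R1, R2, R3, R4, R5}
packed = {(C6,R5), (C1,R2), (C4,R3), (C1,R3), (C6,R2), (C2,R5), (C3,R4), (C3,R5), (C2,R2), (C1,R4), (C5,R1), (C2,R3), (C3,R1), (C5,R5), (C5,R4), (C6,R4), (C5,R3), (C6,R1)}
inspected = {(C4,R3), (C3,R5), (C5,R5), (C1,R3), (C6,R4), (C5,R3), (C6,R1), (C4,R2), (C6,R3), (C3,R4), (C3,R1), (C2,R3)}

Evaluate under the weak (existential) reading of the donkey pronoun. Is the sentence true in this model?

"it" takes "a rope" as antecedent — a donkey pronoun bound across the clause boundary.
Weak reading: every climber c with some packed-rope has at least one packed-rope r such that inspected(c,r).
Per climber: C1:✓  C2:✓  C3:✓  C4:✓  C5:✓  C6:✓
Every climber in the restrictor has a witness.

True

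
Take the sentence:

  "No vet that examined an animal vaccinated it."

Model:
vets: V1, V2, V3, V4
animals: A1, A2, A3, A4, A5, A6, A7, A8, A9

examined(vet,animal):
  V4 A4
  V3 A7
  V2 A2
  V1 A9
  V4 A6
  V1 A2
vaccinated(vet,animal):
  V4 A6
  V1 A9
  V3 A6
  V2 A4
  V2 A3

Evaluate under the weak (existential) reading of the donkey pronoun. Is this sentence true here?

False

"it" takes "an animal" as antecedent — a donkey pronoun bound across the clause boundary.
Truth condition: for no (v,a) with examined(v,a) does vaccinated(v,a) hold.
Restrictor pairs — does the scope hold? (V1,A2):fails  (V1,A9):holds  (V2,A2):fails  (V3,A7):fails  (V4,A4):fails  (V4,A6):holds
Scope holds for 2 pair(s), so the sentence is false.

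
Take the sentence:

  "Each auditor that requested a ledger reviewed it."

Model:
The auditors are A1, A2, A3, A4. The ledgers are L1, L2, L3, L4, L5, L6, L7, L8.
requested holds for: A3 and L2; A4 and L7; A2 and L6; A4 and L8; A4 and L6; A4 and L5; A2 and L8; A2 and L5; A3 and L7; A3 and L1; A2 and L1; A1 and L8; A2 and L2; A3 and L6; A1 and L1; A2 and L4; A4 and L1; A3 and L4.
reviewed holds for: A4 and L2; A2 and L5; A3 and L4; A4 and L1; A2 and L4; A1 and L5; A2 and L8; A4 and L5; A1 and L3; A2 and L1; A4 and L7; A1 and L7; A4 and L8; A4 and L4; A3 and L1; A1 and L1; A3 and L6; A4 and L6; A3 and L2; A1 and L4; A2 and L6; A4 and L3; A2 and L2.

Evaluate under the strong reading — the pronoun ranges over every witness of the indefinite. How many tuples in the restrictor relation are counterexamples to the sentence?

2

"it" takes "a ledger" as antecedent — a donkey pronoun bound across the clause boundary.
Strong reading: for every (a,l) with requested(a,l), reviewed(a,l).
Restrictor pairs: (A1,L1) ✓  (A1,L8) ✗  (A2,L1) ✓  (A2,L2) ✓  (A2,L4) ✓  (A2,L5) ✓  (A2,L6) ✓  (A2,L8) ✓  (A3,L1) ✓  (A3,L2) ✓  (A3,L4) ✓  (A3,L6) ✓  (A3,L7) ✗  (A4,L1) ✓  (A4,L5) ✓  (A4,L6) ✓  (A4,L7) ✓  (A4,L8) ✓
Counterexamples (restrictor pairs failing the scope): 2.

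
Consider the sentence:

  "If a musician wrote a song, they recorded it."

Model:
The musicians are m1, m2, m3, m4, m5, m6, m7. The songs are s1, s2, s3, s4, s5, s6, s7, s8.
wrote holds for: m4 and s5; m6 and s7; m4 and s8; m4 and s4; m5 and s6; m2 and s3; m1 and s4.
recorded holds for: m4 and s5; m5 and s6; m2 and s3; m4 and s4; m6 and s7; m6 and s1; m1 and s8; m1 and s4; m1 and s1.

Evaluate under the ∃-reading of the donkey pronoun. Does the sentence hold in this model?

"it" takes "a song" as antecedent — a donkey pronoun bound across the clause boundary.
Weak reading: every musician m with some wrote-song has at least one wrote-song s such that recorded(m,s).
Per musician: m1:✓  m2:✓  m4:✓  m5:✓  m6:✓
Every musician in the restrictor has a witness.

True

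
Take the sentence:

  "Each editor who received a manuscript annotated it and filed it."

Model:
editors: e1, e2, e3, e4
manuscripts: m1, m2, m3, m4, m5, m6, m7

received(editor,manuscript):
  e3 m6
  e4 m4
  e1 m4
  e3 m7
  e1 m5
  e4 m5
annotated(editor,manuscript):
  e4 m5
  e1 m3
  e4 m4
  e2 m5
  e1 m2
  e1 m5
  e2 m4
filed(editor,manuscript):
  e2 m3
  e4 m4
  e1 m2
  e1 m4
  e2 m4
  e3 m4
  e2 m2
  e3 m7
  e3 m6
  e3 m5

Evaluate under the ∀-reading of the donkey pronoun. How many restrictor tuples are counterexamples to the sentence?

"it" takes "a manuscript" as antecedent — a donkey pronoun bound across the clause boundary.
Strong reading: for every (e,m) with received(e,m), annotated(e,m) ∧ filed(e,m).
Restrictor pairs: (e1,m4) ✗  (e1,m5) ✗  (e3,m6) ✗  (e3,m7) ✗  (e4,m4) ✓  (e4,m5) ✗
Counterexamples (restrictor pairs failing the scope): 5.

5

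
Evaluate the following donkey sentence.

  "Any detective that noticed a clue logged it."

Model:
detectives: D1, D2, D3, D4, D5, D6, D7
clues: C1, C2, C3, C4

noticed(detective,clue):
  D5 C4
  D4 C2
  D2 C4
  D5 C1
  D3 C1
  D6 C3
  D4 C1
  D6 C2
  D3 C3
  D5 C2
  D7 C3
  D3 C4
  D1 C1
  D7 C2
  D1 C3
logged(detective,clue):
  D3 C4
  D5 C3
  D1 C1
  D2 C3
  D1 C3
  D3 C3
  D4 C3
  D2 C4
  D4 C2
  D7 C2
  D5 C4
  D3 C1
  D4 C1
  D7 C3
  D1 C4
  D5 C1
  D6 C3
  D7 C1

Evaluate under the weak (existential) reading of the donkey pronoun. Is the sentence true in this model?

True

"it" takes "a clue" as antecedent — a donkey pronoun bound across the clause boundary.
Weak reading: every detective d with some noticed-clue has at least one noticed-clue c such that logged(d,c).
Per detective: D1:✓  D2:✓  D3:✓  D4:✓  D5:✓  D6:✓  D7:✓
Every detective in the restrictor has a witness.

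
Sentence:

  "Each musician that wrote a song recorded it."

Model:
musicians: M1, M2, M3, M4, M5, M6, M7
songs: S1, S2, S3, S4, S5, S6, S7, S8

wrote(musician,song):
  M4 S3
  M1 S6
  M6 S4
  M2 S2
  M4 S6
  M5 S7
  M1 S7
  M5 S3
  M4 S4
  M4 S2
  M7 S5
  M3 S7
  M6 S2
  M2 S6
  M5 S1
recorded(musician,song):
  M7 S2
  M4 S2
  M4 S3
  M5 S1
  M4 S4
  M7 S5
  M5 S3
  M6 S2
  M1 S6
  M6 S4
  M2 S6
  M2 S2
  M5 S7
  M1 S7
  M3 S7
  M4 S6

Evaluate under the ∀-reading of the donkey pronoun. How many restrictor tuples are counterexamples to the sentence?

0

"it" takes "a song" as antecedent — a donkey pronoun bound across the clause boundary.
Strong reading: for every (m,s) with wrote(m,s), recorded(m,s).
Restrictor pairs: (M1,S6) ✓  (M1,S7) ✓  (M2,S2) ✓  (M2,S6) ✓  (M3,S7) ✓  (M4,S2) ✓  (M4,S3) ✓  (M4,S4) ✓  (M4,S6) ✓  (M5,S1) ✓  (M5,S3) ✓  (M5,S7) ✓  (M6,S2) ✓  (M6,S4) ✓  (M7,S5) ✓
Counterexamples (restrictor pairs failing the scope): 0.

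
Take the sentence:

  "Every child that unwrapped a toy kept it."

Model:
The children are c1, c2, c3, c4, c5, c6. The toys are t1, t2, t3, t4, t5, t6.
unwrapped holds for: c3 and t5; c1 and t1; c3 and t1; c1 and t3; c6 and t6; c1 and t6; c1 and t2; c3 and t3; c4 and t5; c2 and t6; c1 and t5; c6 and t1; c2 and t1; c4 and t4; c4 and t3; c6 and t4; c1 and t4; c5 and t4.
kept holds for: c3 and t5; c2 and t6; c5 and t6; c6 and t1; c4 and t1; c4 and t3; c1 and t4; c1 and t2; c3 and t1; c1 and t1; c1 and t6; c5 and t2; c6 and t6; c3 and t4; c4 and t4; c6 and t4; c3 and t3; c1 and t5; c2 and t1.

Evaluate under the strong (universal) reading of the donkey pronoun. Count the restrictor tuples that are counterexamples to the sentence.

"it" takes "a toy" as antecedent — a donkey pronoun bound across the clause boundary.
Strong reading: for every (c,t) with unwrapped(c,t), kept(c,t).
Restrictor pairs: (c1,t1) ✓  (c1,t2) ✓  (c1,t3) ✗  (c1,t4) ✓  (c1,t5) ✓  (c1,t6) ✓  (c2,t1) ✓  (c2,t6) ✓  (c3,t1) ✓  (c3,t3) ✓  (c3,t5) ✓  (c4,t3) ✓  (c4,t4) ✓  (c4,t5) ✗  (c5,t4) ✗  (c6,t1) ✓  (c6,t4) ✓  (c6,t6) ✓
Counterexamples (restrictor pairs failing the scope): 3.

3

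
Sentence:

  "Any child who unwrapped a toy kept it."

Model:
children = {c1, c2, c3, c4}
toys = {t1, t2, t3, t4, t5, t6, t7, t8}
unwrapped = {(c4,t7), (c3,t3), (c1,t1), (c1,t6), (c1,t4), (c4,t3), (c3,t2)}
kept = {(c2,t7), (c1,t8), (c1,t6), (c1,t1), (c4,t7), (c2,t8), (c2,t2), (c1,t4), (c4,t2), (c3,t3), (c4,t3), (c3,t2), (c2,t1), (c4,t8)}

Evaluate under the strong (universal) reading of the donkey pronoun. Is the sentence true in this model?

"it" takes "a toy" as antecedent — a donkey pronoun bound across the clause boundary.
Strong reading: for every (c,t) with unwrapped(c,t), kept(c,t).
Restrictor pairs: (c1,t1) ✓  (c1,t4) ✓  (c1,t6) ✓  (c3,t2) ✓  (c3,t3) ✓  (c4,t3) ✓  (c4,t7) ✓
Every restrictor pair satisfies the scope.

True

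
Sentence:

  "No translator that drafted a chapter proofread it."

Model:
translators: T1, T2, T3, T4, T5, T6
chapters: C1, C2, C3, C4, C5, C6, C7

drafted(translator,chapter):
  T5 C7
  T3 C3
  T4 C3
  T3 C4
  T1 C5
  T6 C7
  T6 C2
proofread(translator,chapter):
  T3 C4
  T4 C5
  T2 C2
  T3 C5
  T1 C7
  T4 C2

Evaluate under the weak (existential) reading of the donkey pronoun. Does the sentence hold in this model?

"it" takes "a chapter" as antecedent — a donkey pronoun bound across the clause boundary.
Truth condition: for no (t,c) with drafted(t,c) does proofread(t,c) hold.
Restrictor pairs — does the scope hold? (T1,C5):fails  (T3,C3):fails  (T3,C4):holds  (T4,C3):fails  (T5,C7):fails  (T6,C2):fails  (T6,C7):fails
Scope holds for 1 pair(s), so the sentence is false.

False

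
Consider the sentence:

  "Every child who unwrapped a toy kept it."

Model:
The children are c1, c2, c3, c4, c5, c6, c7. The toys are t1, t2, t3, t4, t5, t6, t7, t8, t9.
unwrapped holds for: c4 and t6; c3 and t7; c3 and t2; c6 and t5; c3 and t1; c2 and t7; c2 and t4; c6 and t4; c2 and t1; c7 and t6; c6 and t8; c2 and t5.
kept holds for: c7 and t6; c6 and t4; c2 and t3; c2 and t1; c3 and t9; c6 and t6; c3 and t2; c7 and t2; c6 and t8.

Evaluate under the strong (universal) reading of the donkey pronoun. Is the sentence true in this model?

"it" takes "a toy" as antecedent — a donkey pronoun bound across the clause boundary.
Strong reading: for every (c,t) with unwrapped(c,t), kept(c,t).
Restrictor pairs: (c2,t1) ✓  (c2,t4) ✗  (c2,t5) ✗  (c2,t7) ✗  (c3,t1) ✗  (c3,t2) ✓  (c3,t7) ✗  (c4,t6) ✗  (c6,t4) ✓  (c6,t5) ✗  (c6,t8) ✓  (c7,t6) ✓
Counterexample: (c2,t4) is in unwrapped but fails the scope.

False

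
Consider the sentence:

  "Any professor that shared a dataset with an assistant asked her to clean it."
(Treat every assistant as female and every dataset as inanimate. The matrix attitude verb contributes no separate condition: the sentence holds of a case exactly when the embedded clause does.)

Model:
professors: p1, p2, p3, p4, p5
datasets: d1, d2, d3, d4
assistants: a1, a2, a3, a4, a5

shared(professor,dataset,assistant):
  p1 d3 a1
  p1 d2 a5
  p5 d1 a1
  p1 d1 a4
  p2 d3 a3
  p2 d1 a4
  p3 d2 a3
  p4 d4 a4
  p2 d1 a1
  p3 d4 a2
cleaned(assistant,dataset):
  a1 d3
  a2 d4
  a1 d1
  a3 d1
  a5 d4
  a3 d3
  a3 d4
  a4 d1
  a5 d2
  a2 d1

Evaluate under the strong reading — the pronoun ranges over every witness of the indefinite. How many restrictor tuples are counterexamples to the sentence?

"her" takes "an assistant" as antecedent and "it" takes "a dataset"; both are donkey pronouns co-varying with the restrictor.
Strong reading: for every (p,d,a) with shared(p,d,a), cleaned(a,d).
Restrictor triples: (p1,d1,a4)→cleaned(a4,d1) ✓  (p1,d2,a5)→cleaned(a5,d2) ✓  (p1,d3,a1)→cleaned(a1,d3) ✓  (p2,d1,a1)→cleaned(a1,d1) ✓  (p2,d1,a4)→cleaned(a4,d1) ✓  (p2,d3,a3)→cleaned(a3,d3) ✓  (p3,d2,a3)→cleaned(a3,d2) ✗  (p3,d4,a2)→cleaned(a2,d4) ✓  (p4,d4,a4)→cleaned(a4,d4) ✗  (p5,d1,a1)→cleaned(a1,d1) ✓
Counterexamples (restrictor triples failing the scope): 2.

2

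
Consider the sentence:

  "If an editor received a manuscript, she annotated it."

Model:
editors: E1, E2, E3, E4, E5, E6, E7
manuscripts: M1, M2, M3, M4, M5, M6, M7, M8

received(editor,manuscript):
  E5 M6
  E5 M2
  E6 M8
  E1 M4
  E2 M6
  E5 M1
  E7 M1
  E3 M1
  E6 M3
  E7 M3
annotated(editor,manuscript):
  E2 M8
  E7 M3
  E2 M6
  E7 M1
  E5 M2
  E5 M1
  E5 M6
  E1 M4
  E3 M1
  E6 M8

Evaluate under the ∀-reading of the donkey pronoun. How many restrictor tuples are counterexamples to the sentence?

"it" takes "a manuscript" as antecedent — a donkey pronoun bound across the clause boundary.
Strong reading: for every (e,m) with received(e,m), annotated(e,m).
Restrictor pairs: (E1,M4) ✓  (E2,M6) ✓  (E3,M1) ✓  (E5,M1) ✓  (E5,M2) ✓  (E5,M6) ✓  (E6,M3) ✗  (E6,M8) ✓  (E7,M1) ✓  (E7,M3) ✓
Counterexamples (restrictor pairs failing the scope): 1.

1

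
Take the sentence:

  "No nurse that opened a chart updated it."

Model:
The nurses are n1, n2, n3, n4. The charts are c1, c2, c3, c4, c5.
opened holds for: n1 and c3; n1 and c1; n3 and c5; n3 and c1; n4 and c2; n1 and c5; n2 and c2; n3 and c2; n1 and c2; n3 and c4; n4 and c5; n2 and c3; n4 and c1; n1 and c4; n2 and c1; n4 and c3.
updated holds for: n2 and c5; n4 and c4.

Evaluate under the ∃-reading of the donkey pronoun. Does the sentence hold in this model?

True

"it" takes "a chart" as antecedent — a donkey pronoun bound across the clause boundary.
Truth condition: for no (n,c) with opened(n,c) does updated(n,c) hold.
Restrictor pairs — does the scope hold? (n1,c1):fails  (n1,c2):fails  (n1,c3):fails  (n1,c4):fails  (n1,c5):fails  (n2,c1):fails  (n2,c2):fails  (n2,c3):fails  (n3,c1):fails  (n3,c2):fails  (n3,c4):fails  (n3,c5):fails  (n4,c1):fails  (n4,c2):fails  (n4,c3):fails  (n4,c5):fails
Scope holds for no restrictor pair, so the sentence is true.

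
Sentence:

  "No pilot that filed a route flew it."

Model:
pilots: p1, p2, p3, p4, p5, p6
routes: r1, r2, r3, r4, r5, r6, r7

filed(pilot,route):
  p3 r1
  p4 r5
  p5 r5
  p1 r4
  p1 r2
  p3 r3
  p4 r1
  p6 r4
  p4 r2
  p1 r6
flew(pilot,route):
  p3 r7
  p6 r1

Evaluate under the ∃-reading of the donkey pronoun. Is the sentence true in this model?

"it" takes "a route" as antecedent — a donkey pronoun bound across the clause boundary.
Truth condition: for no (p,r) with filed(p,r) does flew(p,r) hold.
Restrictor pairs — does the scope hold? (p1,r2):fails  (p1,r4):fails  (p1,r6):fails  (p3,r1):fails  (p3,r3):fails  (p4,r1):fails  (p4,r2):fails  (p4,r5):fails  (p5,r5):fails  (p6,r4):fails
Scope holds for no restrictor pair, so the sentence is true.

True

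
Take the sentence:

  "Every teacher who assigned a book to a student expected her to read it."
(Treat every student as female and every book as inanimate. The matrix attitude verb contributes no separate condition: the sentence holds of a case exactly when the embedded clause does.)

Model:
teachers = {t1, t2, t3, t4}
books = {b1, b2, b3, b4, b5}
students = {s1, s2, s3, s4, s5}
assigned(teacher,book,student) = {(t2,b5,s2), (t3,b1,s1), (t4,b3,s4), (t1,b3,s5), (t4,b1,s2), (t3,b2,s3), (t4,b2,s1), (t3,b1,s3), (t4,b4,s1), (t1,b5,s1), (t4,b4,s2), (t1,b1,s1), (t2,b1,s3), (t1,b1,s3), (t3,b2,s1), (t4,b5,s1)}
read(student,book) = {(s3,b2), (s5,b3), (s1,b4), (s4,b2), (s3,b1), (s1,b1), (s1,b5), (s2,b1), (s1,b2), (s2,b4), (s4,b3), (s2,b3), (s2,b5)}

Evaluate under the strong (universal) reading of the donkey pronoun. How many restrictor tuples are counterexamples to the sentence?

"her" takes "a student" as antecedent and "it" takes "a book"; both are donkey pronouns co-varying with the restrictor.
Strong reading: for every (t,b,s) with assigned(t,b,s), read(s,b).
Restrictor triples: (t1,b1,s1)→read(s1,b1) ✓  (t1,b1,s3)→read(s3,b1) ✓  (t1,b3,s5)→read(s5,b3) ✓  (t1,b5,s1)→read(s1,b5) ✓  (t2,b1,s3)→read(s3,b1) ✓  (t2,b5,s2)→read(s2,b5) ✓  (t3,b1,s1)→read(s1,b1) ✓  (t3,b1,s3)→read(s3,b1) ✓  (t3,b2,s1)→read(s1,b2) ✓  (t3,b2,s3)→read(s3,b2) ✓  (t4,b1,s2)→read(s2,b1) ✓  (t4,b2,s1)→read(s1,b2) ✓  (t4,b3,s4)→read(s4,b3) ✓  (t4,b4,s1)→read(s1,b4) ✓  (t4,b4,s2)→read(s2,b4) ✓  (t4,b5,s1)→read(s1,b5) ✓
Counterexamples (restrictor triples failing the scope): 0.

0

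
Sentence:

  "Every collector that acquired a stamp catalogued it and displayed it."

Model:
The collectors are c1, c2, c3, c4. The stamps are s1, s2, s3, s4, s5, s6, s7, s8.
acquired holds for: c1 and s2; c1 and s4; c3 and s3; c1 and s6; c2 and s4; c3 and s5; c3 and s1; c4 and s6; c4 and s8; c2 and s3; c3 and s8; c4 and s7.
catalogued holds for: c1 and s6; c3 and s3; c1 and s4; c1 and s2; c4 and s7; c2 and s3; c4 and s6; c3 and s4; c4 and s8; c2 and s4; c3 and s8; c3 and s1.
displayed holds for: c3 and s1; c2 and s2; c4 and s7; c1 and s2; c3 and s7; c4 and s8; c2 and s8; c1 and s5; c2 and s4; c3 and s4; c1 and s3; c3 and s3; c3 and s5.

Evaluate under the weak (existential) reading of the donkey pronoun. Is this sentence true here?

"it" takes "a stamp" as antecedent — a donkey pronoun bound across the clause boundary.
Weak reading: every collector c with some acquired-stamp has at least one acquired-stamp s such that catalogued(c,s) ∧ displayed(c,s).
Per collector: c1:✓  c2:✓  c3:✓  c4:✓
Every collector in the restrictor has a witness.

True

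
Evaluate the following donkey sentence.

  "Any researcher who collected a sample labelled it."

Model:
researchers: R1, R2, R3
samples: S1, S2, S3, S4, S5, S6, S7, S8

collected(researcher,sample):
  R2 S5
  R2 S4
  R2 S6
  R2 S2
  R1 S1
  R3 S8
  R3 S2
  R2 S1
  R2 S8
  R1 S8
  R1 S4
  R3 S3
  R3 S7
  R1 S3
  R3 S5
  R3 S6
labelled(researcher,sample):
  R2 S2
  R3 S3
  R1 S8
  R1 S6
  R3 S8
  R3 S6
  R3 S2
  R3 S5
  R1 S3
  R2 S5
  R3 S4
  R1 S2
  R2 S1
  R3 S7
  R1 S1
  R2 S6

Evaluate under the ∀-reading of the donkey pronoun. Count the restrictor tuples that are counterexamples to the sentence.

"it" takes "a sample" as antecedent — a donkey pronoun bound across the clause boundary.
Strong reading: for every (r,s) with collected(r,s), labelled(r,s).
Restrictor pairs: (R1,S1) ✓  (R1,S3) ✓  (R1,S4) ✗  (R1,S8) ✓  (R2,S1) ✓  (R2,S2) ✓  (R2,S4) ✗  (R2,S5) ✓  (R2,S6) ✓  (R2,S8) ✗  (R3,S2) ✓  (R3,S3) ✓  (R3,S5) ✓  (R3,S6) ✓  (R3,S7) ✓  (R3,S8) ✓
Counterexamples (restrictor pairs failing the scope): 3.

3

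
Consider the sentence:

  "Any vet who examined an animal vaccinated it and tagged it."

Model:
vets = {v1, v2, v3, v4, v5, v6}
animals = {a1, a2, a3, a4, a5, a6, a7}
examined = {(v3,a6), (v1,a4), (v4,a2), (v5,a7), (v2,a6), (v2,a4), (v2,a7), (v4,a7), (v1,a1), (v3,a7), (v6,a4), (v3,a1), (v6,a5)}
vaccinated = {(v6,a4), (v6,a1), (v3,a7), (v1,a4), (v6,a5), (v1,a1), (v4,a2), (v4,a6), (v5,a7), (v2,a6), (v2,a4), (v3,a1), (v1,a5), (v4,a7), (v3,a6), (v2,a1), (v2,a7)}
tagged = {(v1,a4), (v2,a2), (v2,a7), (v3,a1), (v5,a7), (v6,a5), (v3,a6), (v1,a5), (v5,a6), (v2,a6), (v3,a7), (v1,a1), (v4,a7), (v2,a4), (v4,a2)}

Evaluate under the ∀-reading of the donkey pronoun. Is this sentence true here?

False

"it" takes "an animal" as antecedent — a donkey pronoun bound across the clause boundary.
Strong reading: for every (v,a) with examined(v,a), vaccinated(v,a) ∧ tagged(v,a).
Restrictor pairs: (v1,a1) ✓  (v1,a4) ✓  (v2,a4) ✓  (v2,a6) ✓  (v2,a7) ✓  (v3,a1) ✓  (v3,a6) ✓  (v3,a7) ✓  (v4,a2) ✓  (v4,a7) ✓  (v5,a7) ✓  (v6,a4) ✗  (v6,a5) ✓
Counterexample: (v6,a4) is in examined but fails the scope.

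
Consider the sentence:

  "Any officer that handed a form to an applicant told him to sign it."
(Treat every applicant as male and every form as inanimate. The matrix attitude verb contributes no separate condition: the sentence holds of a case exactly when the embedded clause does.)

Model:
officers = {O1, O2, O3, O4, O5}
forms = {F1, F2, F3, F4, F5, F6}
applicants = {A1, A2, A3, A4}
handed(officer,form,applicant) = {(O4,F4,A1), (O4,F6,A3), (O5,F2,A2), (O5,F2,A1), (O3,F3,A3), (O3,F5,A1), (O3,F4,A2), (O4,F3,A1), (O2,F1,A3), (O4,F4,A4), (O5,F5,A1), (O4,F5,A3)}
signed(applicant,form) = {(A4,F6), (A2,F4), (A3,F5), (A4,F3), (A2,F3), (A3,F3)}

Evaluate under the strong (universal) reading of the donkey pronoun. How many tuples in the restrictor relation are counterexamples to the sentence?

"him" takes "an applicant" as antecedent and "it" takes "a form"; both are donkey pronouns co-varying with the restrictor.
Strong reading: for every (o,f,a) with handed(o,f,a), signed(a,f).
Restrictor triples: (O2,F1,A3)→signed(A3,F1) ✗  (O3,F3,A3)→signed(A3,F3) ✓  (O3,F4,A2)→signed(A2,F4) ✓  (O3,F5,A1)→signed(A1,F5) ✗  (O4,F3,A1)→signed(A1,F3) ✗  (O4,F4,A1)→signed(A1,F4) ✗  (O4,F4,A4)→signed(A4,F4) ✗  (O4,F5,A3)→signed(A3,F5) ✓  (O4,F6,A3)→signed(A3,F6) ✗  (O5,F2,A1)→signed(A1,F2) ✗  (O5,F2,A2)→signed(A2,F2) ✗  (O5,F5,A1)→signed(A1,F5) ✗
Counterexamples (restrictor triples failing the scope): 9.

9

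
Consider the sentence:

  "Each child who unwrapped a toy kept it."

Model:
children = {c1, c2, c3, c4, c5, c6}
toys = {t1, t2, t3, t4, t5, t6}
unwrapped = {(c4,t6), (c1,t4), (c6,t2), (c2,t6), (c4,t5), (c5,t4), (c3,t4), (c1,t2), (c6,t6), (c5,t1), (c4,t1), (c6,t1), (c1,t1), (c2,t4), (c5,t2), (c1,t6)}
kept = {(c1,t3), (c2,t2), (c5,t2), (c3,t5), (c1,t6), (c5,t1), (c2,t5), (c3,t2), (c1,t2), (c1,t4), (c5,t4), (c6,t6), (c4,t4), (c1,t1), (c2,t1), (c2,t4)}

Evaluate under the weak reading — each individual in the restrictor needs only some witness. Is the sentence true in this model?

"it" takes "a toy" as antecedent — a donkey pronoun bound across the clause boundary.
Weak reading: every child c with some unwrapped-toy has at least one unwrapped-toy t such that kept(c,t).
Per child: c1:✓  c2:✓  c3:✗  c4:✗  c5:✓  c6:✓
c3 has no witness among its unwrapped-toys.

False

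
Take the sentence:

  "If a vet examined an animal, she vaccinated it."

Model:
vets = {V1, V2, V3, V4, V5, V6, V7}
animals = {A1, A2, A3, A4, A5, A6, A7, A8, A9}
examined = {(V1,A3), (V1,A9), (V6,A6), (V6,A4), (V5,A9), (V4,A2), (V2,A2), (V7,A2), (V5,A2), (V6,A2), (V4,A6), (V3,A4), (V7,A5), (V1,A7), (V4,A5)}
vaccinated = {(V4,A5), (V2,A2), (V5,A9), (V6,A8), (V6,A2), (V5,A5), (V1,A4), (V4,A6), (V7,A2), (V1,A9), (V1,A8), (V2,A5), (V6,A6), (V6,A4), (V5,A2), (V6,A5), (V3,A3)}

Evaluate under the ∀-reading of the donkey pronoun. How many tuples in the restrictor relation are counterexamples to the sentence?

5

"it" takes "an animal" as antecedent — a donkey pronoun bound across the clause boundary.
Strong reading: for every (v,a) with examined(v,a), vaccinated(v,a).
Restrictor pairs: (V1,A3) ✗  (V1,A7) ✗  (V1,A9) ✓  (V2,A2) ✓  (V3,A4) ✗  (V4,A2) ✗  (V4,A5) ✓  (V4,A6) ✓  (V5,A2) ✓  (V5,A9) ✓  (V6,A2) ✓  (V6,A4) ✓  (V6,A6) ✓  (V7,A2) ✓  (V7,A5) ✗
Counterexamples (restrictor pairs failing the scope): 5.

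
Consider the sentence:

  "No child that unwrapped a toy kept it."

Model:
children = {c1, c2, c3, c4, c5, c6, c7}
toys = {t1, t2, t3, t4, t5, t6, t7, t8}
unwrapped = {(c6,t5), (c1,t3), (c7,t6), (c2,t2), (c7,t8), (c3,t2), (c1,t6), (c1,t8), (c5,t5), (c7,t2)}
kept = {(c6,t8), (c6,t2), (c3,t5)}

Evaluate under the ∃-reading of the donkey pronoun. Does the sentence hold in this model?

"it" takes "a toy" as antecedent — a donkey pronoun bound across the clause boundary.
Truth condition: for no (c,t) with unwrapped(c,t) does kept(c,t) hold.
Restrictor pairs — does the scope hold? (c1,t3):fails  (c1,t6):fails  (c1,t8):fails  (c2,t2):fails  (c3,t2):fails  (c5,t5):fails  (c6,t5):fails  (c7,t2):fails  (c7,t6):fails  (c7,t8):fails
Scope holds for no restrictor pair, so the sentence is true.

True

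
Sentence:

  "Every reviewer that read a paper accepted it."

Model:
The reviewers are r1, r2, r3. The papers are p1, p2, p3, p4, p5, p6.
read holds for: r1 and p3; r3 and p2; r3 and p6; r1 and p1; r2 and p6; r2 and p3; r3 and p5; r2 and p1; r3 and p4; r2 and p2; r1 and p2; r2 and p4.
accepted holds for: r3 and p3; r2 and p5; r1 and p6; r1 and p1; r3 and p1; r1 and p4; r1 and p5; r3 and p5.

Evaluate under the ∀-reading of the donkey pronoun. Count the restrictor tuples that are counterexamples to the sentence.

10

"it" takes "a paper" as antecedent — a donkey pronoun bound across the clause boundary.
Strong reading: for every (r,p) with read(r,p), accepted(r,p).
Restrictor pairs: (r1,p1) ✓  (r1,p2) ✗  (r1,p3) ✗  (r2,p1) ✗  (r2,p2) ✗  (r2,p3) ✗  (r2,p4) ✗  (r2,p6) ✗  (r3,p2) ✗  (r3,p4) ✗  (r3,p5) ✓  (r3,p6) ✗
Counterexamples (restrictor pairs failing the scope): 10.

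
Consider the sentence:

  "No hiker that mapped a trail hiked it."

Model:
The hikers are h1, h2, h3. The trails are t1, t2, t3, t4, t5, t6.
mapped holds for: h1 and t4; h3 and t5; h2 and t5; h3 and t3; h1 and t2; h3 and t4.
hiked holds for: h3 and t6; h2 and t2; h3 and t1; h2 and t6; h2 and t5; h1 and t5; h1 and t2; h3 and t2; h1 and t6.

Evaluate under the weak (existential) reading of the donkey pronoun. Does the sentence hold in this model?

False

"it" takes "a trail" as antecedent — a donkey pronoun bound across the clause boundary.
Truth condition: for no (h,t) with mapped(h,t) does hiked(h,t) hold.
Restrictor pairs — does the scope hold? (h1,t2):holds  (h1,t4):fails  (h2,t5):holds  (h3,t3):fails  (h3,t4):fails  (h3,t5):fails
Scope holds for 2 pair(s), so the sentence is false.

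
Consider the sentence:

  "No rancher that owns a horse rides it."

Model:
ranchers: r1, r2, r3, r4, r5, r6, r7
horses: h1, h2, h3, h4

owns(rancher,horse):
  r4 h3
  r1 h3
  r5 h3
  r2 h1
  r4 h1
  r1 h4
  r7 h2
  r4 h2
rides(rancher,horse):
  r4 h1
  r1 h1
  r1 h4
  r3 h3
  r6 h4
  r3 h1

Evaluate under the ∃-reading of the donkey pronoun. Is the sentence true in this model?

False

"it" takes "a horse" as antecedent — a donkey pronoun bound across the clause boundary.
Truth condition: for no (r,h) with owns(r,h) does rides(r,h) hold.
Restrictor pairs — does the scope hold? (r1,h3):fails  (r1,h4):holds  (r2,h1):fails  (r4,h1):holds  (r4,h2):fails  (r4,h3):fails  (r5,h3):fails  (r7,h2):fails
Scope holds for 2 pair(s), so the sentence is false.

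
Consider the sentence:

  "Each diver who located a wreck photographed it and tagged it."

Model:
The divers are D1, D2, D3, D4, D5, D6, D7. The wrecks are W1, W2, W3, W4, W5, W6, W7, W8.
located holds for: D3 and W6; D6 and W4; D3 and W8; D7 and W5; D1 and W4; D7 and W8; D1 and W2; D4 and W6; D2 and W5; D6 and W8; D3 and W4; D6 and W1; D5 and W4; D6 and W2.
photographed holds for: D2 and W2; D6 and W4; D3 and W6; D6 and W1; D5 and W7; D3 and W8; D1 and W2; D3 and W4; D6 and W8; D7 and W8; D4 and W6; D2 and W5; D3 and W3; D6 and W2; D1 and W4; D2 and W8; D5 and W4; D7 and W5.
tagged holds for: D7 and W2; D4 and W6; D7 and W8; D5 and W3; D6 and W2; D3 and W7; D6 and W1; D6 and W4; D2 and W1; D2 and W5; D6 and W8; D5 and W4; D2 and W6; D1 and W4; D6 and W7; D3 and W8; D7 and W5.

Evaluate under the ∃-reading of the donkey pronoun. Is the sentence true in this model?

True

"it" takes "a wreck" as antecedent — a donkey pronoun bound across the clause boundary.
Weak reading: every diver d with some located-wreck has at least one located-wreck w such that photographed(d,w) ∧ tagged(d,w).
Per diver: D1:✓  D2:✓  D3:✓  D4:✓  D5:✓  D6:✓  D7:✓
Every diver in the restrictor has a witness.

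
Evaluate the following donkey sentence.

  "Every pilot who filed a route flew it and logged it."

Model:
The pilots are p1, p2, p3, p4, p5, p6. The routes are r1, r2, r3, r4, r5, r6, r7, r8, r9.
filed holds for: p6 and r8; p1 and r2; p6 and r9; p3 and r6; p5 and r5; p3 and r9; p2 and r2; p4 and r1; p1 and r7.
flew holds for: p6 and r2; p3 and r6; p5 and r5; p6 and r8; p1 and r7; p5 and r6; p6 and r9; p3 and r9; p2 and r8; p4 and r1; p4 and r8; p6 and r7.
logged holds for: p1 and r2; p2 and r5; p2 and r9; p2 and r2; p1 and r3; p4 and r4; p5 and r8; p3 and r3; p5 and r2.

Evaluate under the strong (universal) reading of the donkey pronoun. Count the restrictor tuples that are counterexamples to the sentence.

"it" takes "a route" as antecedent — a donkey pronoun bound across the clause boundary.
Strong reading: for every (p,r) with filed(p,r), flew(p,r) ∧ logged(p,r).
Restrictor pairs: (p1,r2) ✗  (p1,r7) ✗  (p2,r2) ✗  (p3,r6) ✗  (p3,r9) ✗  (p4,r1) ✗  (p5,r5) ✗  (p6,r8) ✗  (p6,r9) ✗
Counterexamples (restrictor pairs failing the scope): 9.

9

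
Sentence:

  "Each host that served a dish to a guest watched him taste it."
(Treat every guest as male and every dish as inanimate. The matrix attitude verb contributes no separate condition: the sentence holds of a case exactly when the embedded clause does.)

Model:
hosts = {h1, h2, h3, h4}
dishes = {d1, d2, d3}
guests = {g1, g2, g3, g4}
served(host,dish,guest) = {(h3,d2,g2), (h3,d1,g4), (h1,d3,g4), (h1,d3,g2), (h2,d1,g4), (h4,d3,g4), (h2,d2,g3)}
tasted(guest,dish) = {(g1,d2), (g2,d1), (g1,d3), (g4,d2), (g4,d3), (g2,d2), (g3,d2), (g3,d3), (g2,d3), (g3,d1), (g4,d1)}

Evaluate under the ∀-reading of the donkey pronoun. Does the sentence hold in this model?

"him" takes "a guest" as antecedent and "it" takes "a dish"; both are donkey pronouns co-varying with the restrictor.
Strong reading: for every (h,d,g) with served(h,d,g), tasted(g,d).
Restrictor triples: (h1,d3,g2)→tasted(g2,d3) ✓  (h1,d3,g4)→tasted(g4,d3) ✓  (h2,d1,g4)→tasted(g4,d1) ✓  (h2,d2,g3)→tasted(g3,d2) ✓  (h3,d1,g4)→tasted(g4,d1) ✓  (h3,d2,g2)→tasted(g2,d2) ✓  (h4,d3,g4)→tasted(g4,d3) ✓
Every restrictor triple satisfies the scope.

True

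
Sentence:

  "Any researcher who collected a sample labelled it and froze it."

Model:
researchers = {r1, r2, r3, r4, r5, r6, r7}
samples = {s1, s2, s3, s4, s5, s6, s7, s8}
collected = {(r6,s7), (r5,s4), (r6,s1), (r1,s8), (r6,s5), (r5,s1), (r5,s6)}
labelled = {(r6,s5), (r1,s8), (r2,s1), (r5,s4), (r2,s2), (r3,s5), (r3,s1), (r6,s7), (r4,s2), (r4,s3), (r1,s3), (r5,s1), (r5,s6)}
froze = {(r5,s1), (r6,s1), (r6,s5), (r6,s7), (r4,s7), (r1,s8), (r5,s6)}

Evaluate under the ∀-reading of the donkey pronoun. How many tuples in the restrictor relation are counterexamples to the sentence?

2

"it" takes "a sample" as antecedent — a donkey pronoun bound across the clause boundary.
Strong reading: for every (r,s) with collected(r,s), labelled(r,s) ∧ froze(r,s).
Restrictor pairs: (r1,s8) ✓  (r5,s1) ✓  (r5,s4) ✗  (r5,s6) ✓  (r6,s1) ✗  (r6,s5) ✓  (r6,s7) ✓
Counterexamples (restrictor pairs failing the scope): 2.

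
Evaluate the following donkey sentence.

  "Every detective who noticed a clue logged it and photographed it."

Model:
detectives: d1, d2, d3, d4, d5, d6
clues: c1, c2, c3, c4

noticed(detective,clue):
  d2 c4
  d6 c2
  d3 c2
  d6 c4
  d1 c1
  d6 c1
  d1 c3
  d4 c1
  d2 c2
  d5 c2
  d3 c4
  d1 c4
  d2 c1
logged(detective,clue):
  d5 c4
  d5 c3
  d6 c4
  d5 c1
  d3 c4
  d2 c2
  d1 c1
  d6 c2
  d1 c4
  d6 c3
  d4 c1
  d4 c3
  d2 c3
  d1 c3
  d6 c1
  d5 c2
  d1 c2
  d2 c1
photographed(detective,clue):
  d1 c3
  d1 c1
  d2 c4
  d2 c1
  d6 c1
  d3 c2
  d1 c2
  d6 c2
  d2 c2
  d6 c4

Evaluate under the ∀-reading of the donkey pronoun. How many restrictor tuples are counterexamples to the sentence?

6

"it" takes "a clue" as antecedent — a donkey pronoun bound across the clause boundary.
Strong reading: for every (d,c) with noticed(d,c), logged(d,c) ∧ photographed(d,c).
Restrictor pairs: (d1,c1) ✓  (d1,c3) ✓  (d1,c4) ✗  (d2,c1) ✓  (d2,c2) ✓  (d2,c4) ✗  (d3,c2) ✗  (d3,c4) ✗  (d4,c1) ✗  (d5,c2) ✗  (d6,c1) ✓  (d6,c2) ✓  (d6,c4) ✓
Counterexamples (restrictor pairs failing the scope): 6.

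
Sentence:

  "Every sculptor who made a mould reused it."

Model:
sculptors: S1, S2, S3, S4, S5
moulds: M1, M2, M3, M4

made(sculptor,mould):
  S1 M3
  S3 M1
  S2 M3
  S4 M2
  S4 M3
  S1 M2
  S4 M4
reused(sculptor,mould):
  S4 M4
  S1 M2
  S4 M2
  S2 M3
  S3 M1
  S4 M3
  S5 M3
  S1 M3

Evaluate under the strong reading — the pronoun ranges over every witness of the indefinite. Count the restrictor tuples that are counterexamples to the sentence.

0

"it" takes "a mould" as antecedent — a donkey pronoun bound across the clause boundary.
Strong reading: for every (s,m) with made(s,m), reused(s,m).
Restrictor pairs: (S1,M2) ✓  (S1,M3) ✓  (S2,M3) ✓  (S3,M1) ✓  (S4,M2) ✓  (S4,M3) ✓  (S4,M4) ✓
Counterexamples (restrictor pairs failing the scope): 0.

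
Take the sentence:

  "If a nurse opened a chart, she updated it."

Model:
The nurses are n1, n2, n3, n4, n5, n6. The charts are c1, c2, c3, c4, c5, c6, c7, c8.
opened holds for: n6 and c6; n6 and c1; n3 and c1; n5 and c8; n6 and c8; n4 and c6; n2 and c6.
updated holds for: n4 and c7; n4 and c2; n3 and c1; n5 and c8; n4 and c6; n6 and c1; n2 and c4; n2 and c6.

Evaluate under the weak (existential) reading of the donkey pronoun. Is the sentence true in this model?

"it" takes "a chart" as antecedent — a donkey pronoun bound across the clause boundary.
Weak reading: every nurse n with some opened-chart has at least one opened-chart c such that updated(n,c).
Per nurse: n2:✓  n3:✓  n4:✓  n5:✓  n6:✓
Every nurse in the restrictor has a witness.

True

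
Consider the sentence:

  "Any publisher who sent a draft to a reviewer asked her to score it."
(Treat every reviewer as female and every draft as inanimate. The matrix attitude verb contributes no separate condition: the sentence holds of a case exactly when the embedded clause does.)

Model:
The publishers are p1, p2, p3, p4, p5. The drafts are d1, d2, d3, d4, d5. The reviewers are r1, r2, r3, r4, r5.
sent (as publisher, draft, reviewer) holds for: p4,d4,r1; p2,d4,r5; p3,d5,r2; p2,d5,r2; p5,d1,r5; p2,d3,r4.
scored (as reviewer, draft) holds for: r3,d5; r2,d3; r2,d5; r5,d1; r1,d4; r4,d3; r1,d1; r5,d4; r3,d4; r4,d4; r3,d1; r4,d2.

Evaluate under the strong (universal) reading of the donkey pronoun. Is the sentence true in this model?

"her" takes "a reviewer" as antecedent and "it" takes "a draft"; both are donkey pronouns co-varying with the restrictor.
Strong reading: for every (p,d,r) with sent(p,d,r), scored(r,d).
Restrictor triples: (p2,d3,r4)→scored(r4,d3) ✓  (p2,d4,r5)→scored(r5,d4) ✓  (p2,d5,r2)→scored(r2,d5) ✓  (p3,d5,r2)→scored(r2,d5) ✓  (p4,d4,r1)→scored(r1,d4) ✓  (p5,d1,r5)→scored(r5,d1) ✓
Every restrictor triple satisfies the scope.

True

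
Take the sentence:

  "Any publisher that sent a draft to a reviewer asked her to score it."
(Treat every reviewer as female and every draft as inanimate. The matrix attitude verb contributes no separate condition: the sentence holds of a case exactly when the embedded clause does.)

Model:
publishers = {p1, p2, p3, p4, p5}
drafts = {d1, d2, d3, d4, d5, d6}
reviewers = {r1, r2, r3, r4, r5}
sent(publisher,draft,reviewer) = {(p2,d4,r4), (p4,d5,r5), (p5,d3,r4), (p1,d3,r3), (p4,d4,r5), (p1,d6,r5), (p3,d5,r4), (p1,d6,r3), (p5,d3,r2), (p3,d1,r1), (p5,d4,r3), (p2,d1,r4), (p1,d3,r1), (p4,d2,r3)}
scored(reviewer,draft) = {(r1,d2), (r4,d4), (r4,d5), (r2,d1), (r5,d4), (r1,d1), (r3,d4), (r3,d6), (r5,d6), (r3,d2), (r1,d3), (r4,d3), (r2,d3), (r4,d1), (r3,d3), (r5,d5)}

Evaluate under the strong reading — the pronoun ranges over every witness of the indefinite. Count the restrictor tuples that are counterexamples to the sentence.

"her" takes "a reviewer" as antecedent and "it" takes "a draft"; both are donkey pronouns co-varying with the restrictor.
Strong reading: for every (p,d,r) with sent(p,d,r), scored(r,d).
Restrictor triples: (p1,d3,r1)→scored(r1,d3) ✓  (p1,d3,r3)→scored(r3,d3) ✓  (p1,d6,r3)→scored(r3,d6) ✓  (p1,d6,r5)→scored(r5,d6) ✓  (p2,d1,r4)→scored(r4,d1) ✓  (p2,d4,r4)→scored(r4,d4) ✓  (p3,d1,r1)→scored(r1,d1) ✓  (p3,d5,r4)→scored(r4,d5) ✓  (p4,d2,r3)→scored(r3,d2) ✓  (p4,d4,r5)→scored(r5,d4) ✓  (p4,d5,r5)→scored(r5,d5) ✓  (p5,d3,r2)→scored(r2,d3) ✓  (p5,d3,r4)→scored(r4,d3) ✓  (p5,d4,r3)→scored(r3,d4) ✓
Counterexamples (restrictor triples failing the scope): 0.

0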